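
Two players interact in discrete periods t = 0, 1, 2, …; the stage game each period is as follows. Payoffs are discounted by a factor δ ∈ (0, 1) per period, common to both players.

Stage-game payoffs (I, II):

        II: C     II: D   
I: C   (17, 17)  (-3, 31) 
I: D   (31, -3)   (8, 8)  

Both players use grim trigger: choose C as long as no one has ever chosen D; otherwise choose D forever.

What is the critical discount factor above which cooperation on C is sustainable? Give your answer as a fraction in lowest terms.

17/(1−δ) ≥ 31 + 8δ/(1−δ)
17 ≥ 31 − 23δ
δ ≥ 14/23.

14/23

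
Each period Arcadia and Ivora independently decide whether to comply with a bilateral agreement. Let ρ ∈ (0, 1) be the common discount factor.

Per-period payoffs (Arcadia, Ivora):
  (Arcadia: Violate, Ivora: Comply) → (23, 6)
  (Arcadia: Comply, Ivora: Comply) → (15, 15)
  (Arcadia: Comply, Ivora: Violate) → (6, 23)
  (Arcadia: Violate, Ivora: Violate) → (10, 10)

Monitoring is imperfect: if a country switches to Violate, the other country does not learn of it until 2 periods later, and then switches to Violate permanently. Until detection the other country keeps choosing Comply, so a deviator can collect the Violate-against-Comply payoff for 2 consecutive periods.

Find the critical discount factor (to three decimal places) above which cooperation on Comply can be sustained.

0.784

A deviator earns 23 for 2 periods, then 10 forever; cooperating earns 15 forever. Multiplying the IC by (1−ρ):
15 ≥ 23(1−ρ^2) + 10ρ^2, so 13·ρ^2 ≥ 8 and ρ^2 ≥ 8/13.
ρ ≥ (8/13)^(1/2) ≈ 0.784.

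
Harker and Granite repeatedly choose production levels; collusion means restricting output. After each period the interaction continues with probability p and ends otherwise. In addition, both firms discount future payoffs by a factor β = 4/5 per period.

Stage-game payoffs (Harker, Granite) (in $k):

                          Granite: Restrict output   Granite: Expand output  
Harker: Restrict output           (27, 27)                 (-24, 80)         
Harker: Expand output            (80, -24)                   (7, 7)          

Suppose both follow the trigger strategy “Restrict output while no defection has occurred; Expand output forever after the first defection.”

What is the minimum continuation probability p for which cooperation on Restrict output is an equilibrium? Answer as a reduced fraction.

With continuation probability p and discount β, the effective per-period discount factor is βp.
Grim-trigger IC: βp ≥ (80−27)/(80−7) = 53/73.
So p ≥ (53/73)/(4/5) = 265/292.

265/292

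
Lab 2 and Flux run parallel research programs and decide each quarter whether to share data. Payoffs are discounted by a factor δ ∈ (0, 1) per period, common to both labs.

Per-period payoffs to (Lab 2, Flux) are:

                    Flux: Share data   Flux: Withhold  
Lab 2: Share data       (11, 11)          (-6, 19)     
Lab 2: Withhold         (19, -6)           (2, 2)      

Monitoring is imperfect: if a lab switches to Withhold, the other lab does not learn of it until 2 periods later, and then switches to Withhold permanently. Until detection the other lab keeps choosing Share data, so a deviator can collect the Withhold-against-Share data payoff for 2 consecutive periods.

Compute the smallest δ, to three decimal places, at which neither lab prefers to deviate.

Deviating for the 2 undetected periods gains 19−11 = 8 per period over cooperation, then loses 11−2 = 9 per period forever once punishment starts.
Gain: 8(1 + δ + … + δ^1); loss: 9·δ^2/(1−δ).
No profitable deviation ⇔ 8(1−δ^2) ≤ 9·δ^2, i.e. δ^2 ≥ 8/(8+9) = 8/17.
Hence δ ≥ (8/17)^(1/2) ≈ 0.686.

0.686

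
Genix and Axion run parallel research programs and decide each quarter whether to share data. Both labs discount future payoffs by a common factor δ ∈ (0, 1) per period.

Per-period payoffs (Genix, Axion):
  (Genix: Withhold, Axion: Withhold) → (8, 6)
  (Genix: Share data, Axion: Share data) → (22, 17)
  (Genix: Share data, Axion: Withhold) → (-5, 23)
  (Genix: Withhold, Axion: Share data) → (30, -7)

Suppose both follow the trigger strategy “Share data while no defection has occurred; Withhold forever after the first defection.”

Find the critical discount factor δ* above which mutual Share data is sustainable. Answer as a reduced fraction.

4/11

Genix: cooperation gives 22 each period; deviation gives 30 once then 8 forever.
  22/(1−δ) ≥ 30 + 8δ/(1−δ) ⇒ δ ≥ 8/22 = 4/11.
Axion: cooperation gives 17 each period; deviation gives 23 once then 6 forever.
  δ ≥ 6/17.
Both must hold, so the binding constraint is Genix's: δ ≥ 4/11.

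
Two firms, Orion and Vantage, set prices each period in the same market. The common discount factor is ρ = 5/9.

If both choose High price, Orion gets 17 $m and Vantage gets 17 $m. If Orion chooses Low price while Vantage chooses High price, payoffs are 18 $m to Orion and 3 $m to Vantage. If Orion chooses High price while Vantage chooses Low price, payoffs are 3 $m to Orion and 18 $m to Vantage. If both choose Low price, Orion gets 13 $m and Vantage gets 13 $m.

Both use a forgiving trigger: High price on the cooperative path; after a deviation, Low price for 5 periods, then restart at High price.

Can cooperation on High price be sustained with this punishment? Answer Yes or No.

Comparing payoff streams over the 6 periods until play realigns: cooperate → 17(1+ρ+…+ρ^5); deviate → 18 + 13(ρ+…+ρ^5).
Cooperation is sustained iff (17−13)(ρ+…+ρ^5) ≥ 18−17.
ρ+…+ρ^5 = 5/9·(1−(5/9)^5)/(1−5/9) = 1.1838, and (18−17)/(17−13) = 0.2500.
1.1838 ≥ 0.2500, so cooperation is sustainable.

Yes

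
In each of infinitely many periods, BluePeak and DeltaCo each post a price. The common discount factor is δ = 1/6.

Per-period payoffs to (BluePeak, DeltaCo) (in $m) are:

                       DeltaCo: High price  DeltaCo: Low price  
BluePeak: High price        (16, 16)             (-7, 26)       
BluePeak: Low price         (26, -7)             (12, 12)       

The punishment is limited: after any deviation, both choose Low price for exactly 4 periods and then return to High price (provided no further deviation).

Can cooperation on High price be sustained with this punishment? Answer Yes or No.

No

A one-shot deviation gives 26 now, then 12 for 4 periods, then back to 16.
Gain from deviating: (26−16) today; loss: (16−12) in each of the next 4 periods.
No-deviation condition: (16−12)(δ+…+δ^4) ≥ 26−16, i.e. δ+…+δ^4 ≥ 5/2.
At δ = 1/6: δ+…+δ^4 = 0.1998 < 2.5000.
So cooperation is not sustainable.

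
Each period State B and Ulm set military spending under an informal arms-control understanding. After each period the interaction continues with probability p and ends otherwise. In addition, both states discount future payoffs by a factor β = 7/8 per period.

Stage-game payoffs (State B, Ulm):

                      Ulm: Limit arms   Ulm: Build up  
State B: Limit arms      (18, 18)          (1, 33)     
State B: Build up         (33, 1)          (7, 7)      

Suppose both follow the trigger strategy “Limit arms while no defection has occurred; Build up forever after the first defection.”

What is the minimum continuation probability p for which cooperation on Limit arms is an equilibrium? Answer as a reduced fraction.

60/91

With continuation probability p and discount β, the effective per-period discount factor is βp.
Grim-trigger IC: βp ≥ (33−18)/(33−7) = 15/26.
So p ≥ (15/26)/(7/8) = 60/91.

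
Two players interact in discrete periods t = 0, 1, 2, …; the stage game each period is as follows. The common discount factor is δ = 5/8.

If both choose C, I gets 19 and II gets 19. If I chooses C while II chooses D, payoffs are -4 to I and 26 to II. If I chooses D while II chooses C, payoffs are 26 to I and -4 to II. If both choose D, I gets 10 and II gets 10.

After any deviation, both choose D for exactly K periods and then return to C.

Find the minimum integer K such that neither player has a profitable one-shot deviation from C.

No profitable deviation requires (19−10)(δ+…+δ^K) ≥ 26−19, i.e. δ+…+δ^K ≥ 7/9 ≈ 0.7778.
With δ = 5/8, the partial sums are K=1: 0.6250, K=2: 1.0156.
K = 2 is the first length at which the sum reaches 0.7778.

2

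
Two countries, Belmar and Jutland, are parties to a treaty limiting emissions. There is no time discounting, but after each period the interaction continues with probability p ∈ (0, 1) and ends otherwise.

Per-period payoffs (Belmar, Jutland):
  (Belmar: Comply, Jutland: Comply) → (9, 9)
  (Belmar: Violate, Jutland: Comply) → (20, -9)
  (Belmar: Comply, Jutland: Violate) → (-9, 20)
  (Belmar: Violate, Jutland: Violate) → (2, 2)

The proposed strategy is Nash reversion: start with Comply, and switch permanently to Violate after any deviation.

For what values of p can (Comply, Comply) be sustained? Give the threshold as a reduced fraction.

Expected cooperation value is 9 + p·9 + p²·9 + … = 9/(1−p); deviation gives 20 + p·2/(1−p).
9 ≥ 20(1−p) + 2p ⇒ 18p ≥ 11 ⇒ p ≥ 11/18.

11/18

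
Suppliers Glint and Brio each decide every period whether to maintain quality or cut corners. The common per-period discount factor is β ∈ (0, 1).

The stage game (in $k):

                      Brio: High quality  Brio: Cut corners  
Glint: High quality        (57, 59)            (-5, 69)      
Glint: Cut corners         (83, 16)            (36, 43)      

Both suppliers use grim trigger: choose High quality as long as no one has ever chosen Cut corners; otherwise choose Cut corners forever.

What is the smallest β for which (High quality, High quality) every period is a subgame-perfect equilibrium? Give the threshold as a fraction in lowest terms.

26/47

For Glint: deviation gain 83−57 = 26, per-period punishment loss 57−36 = 21. IC gives β ≥ 26/47.
For Brio: gain 10, loss 16 per period, so β ≥ 10/26 = 5/13.
The tighter constraint is Glint's, so cooperation needs β ≥ 26/47.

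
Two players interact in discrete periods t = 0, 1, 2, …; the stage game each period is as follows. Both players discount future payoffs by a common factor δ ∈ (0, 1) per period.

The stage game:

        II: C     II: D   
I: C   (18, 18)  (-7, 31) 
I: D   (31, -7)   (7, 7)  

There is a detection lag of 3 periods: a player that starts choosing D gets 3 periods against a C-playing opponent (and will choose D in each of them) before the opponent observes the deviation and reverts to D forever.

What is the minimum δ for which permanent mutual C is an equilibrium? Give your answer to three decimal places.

A deviator earns 31 for 3 periods, then 7 forever; cooperating earns 18 forever. Multiplying the IC by (1−δ):
18 ≥ 31(1−δ^3) + 7δ^3, so 24·δ^3 ≥ 13 and δ^3 ≥ 13/24.
δ ≥ (13/24)^(1/3) ≈ 0.815.

0.815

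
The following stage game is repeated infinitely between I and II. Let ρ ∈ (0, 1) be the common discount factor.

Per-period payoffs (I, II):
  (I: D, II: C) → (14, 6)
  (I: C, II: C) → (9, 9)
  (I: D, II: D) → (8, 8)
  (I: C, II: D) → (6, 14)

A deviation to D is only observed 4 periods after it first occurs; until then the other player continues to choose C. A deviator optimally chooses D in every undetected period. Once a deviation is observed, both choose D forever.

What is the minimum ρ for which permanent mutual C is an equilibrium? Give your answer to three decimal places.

The best deviation is to choose D for all 4 undetected periods, earning 14 each, then 8 forever once detected.
Deviation value: 14(1−ρ^4)/(1−ρ) + 8ρ^4/(1−ρ); cooperation value: 9/(1−ρ).
IC: 9 ≥ 14(1−ρ^4) + 8ρ^4 = 14 − 6ρ^4.
So ρ^4 ≥ 5/6, giving ρ ≥ (5/6)^(1/4) ≈ 0.955.

0.955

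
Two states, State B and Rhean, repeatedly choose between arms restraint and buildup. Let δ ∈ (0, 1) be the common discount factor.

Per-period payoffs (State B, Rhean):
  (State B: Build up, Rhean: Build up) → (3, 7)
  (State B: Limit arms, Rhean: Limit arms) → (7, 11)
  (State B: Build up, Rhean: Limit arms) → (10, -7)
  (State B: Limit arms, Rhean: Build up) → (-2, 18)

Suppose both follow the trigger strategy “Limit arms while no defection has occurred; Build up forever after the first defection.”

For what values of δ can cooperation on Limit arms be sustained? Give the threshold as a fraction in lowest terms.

State B: cooperation gives 7 each period; deviation gives 10 once then 3 forever.
  7/(1−δ) ≥ 10 + 3δ/(1−δ) ⇒ δ ≥ 3/7.
Rhean: cooperation gives 11 each period; deviation gives 18 once then 7 forever.
  δ ≥ 7/11.
Both must hold, so the binding constraint is Rhean's: δ ≥ 7/11.

7/11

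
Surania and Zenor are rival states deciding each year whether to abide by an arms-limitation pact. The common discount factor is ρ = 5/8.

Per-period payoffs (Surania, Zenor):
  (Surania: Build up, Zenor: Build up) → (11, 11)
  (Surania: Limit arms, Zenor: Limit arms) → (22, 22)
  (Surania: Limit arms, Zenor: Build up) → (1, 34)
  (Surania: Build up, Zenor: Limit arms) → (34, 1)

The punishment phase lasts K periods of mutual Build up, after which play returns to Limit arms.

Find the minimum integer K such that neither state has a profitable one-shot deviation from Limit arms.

3

No profitable deviation requires (22−11)(ρ+…+ρ^K) ≥ 34−22, i.e. ρ+…+ρ^K ≥ 12/11 ≈ 1.0909.
With ρ = 5/8, the partial sums are K=1: 0.6250, K=2: 1.0156, K=3: 1.2598.
K = 3 is the first length at which the sum reaches 1.0909.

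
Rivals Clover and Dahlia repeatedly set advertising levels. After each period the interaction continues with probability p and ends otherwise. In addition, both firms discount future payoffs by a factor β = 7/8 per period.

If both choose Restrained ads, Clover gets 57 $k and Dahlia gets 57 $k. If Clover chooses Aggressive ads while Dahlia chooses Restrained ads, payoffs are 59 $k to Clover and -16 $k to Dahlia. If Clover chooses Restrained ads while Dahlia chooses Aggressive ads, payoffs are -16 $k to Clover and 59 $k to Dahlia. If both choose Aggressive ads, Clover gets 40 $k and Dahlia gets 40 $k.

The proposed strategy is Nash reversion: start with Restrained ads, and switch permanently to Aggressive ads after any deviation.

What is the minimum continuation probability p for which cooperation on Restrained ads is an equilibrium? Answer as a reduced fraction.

Expected continuation weight on next period's payoff is β·p = 7/8·p, which plays the role of the discount factor.
Cooperation requires 7/8·p ≥ (59−57)/(59−40) = 2/19, hence p ≥ 16/133.

16/133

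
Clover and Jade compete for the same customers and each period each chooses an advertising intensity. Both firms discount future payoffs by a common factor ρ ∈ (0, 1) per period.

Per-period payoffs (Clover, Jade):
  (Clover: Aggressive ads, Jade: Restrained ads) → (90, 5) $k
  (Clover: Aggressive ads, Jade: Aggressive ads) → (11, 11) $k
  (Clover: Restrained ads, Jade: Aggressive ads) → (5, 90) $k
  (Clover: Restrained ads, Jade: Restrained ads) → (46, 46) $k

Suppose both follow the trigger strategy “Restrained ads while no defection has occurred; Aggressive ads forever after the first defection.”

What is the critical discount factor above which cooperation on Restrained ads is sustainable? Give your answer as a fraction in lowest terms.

44/79

Cooperation forever yields 46 each period: 46/(1−ρ).
Deviating yields 90 once, then 11 forever: 90 + 11ρ/(1−ρ).
No profitable deviation requires 46/(1−ρ) ≥ 90 + 11ρ/(1−ρ).
Multiplying by (1−ρ): 46 ≥ 90(1−ρ) + 11ρ = 90 − 79ρ.
So 79ρ ≥ 44, i.e. ρ ≥ 44/79.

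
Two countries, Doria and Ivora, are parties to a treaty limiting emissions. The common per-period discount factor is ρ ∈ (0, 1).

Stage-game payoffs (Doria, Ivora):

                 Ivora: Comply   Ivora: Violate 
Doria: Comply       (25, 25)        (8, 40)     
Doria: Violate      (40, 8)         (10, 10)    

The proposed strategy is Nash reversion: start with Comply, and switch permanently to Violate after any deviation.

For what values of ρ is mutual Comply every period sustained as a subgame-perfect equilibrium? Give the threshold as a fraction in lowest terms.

1/2

Cooperation forever yields 25 each period: 25/(1−ρ).
Deviating yields 40 once, then 10 forever: 40 + 10ρ/(1−ρ).
No profitable deviation requires 25/(1−ρ) ≥ 40 + 10ρ/(1−ρ).
Multiplying by (1−ρ): 25 ≥ 40(1−ρ) + 10ρ = 40 − 30ρ.
So 30ρ ≥ 15, i.e. ρ ≥ 15/30 = 1/2.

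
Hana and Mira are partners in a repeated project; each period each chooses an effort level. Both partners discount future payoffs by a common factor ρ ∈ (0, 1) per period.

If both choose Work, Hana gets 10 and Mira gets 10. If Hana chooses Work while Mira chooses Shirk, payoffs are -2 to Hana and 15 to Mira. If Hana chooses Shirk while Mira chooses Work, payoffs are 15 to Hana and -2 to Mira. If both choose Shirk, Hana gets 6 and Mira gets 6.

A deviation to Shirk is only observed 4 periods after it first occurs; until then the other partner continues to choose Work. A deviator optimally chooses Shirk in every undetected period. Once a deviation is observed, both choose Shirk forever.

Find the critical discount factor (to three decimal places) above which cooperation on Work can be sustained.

0.863

Deviating for the 4 undetected periods gains 15−10 = 5 per period over cooperation, then loses 10−6 = 4 per period forever once punishment starts.
Gain: 5(1 + ρ + … + ρ^3); loss: 4·ρ^4/(1−ρ).
No profitable deviation ⇔ 5(1−ρ^4) ≤ 4·ρ^4, i.e. ρ^4 ≥ 5/(5+4) = 5/9.
Hence ρ ≥ (5/9)^(1/4) ≈ 0.863.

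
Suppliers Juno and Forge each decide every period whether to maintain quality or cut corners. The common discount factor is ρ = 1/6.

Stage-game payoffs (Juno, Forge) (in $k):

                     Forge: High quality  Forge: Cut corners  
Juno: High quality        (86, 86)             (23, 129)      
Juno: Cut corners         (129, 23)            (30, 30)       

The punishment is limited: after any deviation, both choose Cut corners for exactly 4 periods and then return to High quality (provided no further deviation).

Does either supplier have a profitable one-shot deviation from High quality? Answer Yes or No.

Yes

A one-shot deviation gives 129 now, then 30 for 4 periods, then back to 86.
Gain from deviating: (129−86) today; loss: (86−30) in each of the next 4 periods.
No-deviation condition: (86−30)(ρ+…+ρ^4) ≥ 129−86, i.e. ρ+…+ρ^4 ≥ 43/56.
At ρ = 1/6: ρ+…+ρ^4 = 0.1998 < 0.7679.
So cooperation is not sustainable.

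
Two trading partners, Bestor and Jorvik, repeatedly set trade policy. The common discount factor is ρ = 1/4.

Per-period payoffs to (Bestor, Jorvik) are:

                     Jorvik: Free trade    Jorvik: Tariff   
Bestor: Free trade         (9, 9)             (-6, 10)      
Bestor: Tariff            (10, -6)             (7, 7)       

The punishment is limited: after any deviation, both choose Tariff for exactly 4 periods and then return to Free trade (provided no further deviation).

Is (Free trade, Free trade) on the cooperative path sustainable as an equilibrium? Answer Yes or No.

No

IC: ρ+…+ρ^4 ≥ (10−9)/(9−7) = 1/2.
At ρ = 1/4: partial sum = 0.3320 < 0.5000. Cooperation not sustainable.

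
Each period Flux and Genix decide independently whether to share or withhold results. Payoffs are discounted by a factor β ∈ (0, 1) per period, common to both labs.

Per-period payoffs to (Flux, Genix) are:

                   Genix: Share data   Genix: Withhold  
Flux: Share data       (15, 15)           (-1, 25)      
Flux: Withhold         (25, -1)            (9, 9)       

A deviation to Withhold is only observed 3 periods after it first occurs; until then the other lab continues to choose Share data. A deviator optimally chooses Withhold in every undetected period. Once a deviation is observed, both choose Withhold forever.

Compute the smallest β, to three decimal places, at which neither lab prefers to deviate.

The best deviation is to choose Withhold for all 3 undetected periods, earning 25 each, then 9 forever once detected.
Deviation value: 25(1−β^3)/(1−β) + 9β^3/(1−β); cooperation value: 15/(1−β).
IC: 15 ≥ 25(1−β^3) + 9β^3 = 25 − 16β^3.
So β^3 ≥ 10/16 = 5/8, giving β ≥ (5/8)^(1/3) ≈ 0.855.

0.855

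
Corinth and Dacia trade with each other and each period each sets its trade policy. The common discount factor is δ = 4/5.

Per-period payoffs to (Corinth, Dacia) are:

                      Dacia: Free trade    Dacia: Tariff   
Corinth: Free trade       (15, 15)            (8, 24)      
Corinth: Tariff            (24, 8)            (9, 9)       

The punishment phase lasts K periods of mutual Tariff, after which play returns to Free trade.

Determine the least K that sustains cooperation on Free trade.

Need Σ_{k=1}^{K} δ^k ≥ (24−15)/(15−9) = 1.5000 at δ = 4/5.
At K = 2 the sum is 1.4400 < 1.5000; at K = 3 it is 1.9520 ≥ 1.5000.
So the minimum punishment length is K = 3.

3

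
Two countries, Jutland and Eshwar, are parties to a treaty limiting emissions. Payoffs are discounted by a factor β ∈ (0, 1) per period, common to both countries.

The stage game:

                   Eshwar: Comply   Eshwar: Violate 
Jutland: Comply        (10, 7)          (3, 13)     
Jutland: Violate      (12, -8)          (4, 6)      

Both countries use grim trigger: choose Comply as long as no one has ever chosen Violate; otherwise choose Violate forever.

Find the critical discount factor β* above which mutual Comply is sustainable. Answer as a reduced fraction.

Jutland: cooperation gives 10 each period; deviation gives 12 once then 4 forever.
  10/(1−β) ≥ 12 + 4β/(1−β) ⇒ β ≥ 2/8 = 1/4.
Eshwar: cooperation gives 7 each period; deviation gives 13 once then 6 forever.
  β ≥ 6/7.
Both must hold, so the binding constraint is Eshwar's: β ≥ 6/7.

6/7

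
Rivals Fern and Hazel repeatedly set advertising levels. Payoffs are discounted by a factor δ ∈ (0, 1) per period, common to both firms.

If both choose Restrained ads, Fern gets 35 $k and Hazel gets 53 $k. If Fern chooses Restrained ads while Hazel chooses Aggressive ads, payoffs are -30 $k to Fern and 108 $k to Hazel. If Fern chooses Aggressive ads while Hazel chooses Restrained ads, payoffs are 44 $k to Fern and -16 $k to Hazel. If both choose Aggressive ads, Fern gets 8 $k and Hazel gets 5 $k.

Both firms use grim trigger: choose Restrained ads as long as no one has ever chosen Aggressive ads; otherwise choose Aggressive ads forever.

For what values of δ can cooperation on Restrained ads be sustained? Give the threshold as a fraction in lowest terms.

For Fern: deviation gain 44−35 = 9, per-period punishment loss 35−8 = 27. IC gives δ ≥ 9/36 = 1/4.
For Hazel: gain 55, loss 48 per period, so δ ≥ 55/103.
The tighter constraint is Hazel's, so cooperation needs δ ≥ 55/103.

55/103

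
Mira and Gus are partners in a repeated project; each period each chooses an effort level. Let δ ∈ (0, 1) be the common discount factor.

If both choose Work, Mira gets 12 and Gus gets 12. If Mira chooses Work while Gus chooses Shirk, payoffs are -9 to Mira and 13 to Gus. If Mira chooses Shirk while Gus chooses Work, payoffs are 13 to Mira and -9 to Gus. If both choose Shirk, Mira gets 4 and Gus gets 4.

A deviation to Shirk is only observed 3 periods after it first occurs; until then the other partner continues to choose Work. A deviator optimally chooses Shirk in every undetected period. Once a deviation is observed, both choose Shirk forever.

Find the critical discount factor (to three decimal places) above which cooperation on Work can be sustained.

0.481

Deviating for the 3 undetected periods gains 13−12 = 1 per period over cooperation, then loses 12−4 = 8 per period forever once punishment starts.
Gain: 1(1 + δ + … + δ^2); loss: 8·δ^3/(1−δ).
No profitable deviation ⇔ 1(1−δ^3) ≤ 8·δ^3, i.e. δ^3 ≥ 1/(1+8) = 1/9.
Hence δ ≥ (1/9)^(1/3) ≈ 0.481.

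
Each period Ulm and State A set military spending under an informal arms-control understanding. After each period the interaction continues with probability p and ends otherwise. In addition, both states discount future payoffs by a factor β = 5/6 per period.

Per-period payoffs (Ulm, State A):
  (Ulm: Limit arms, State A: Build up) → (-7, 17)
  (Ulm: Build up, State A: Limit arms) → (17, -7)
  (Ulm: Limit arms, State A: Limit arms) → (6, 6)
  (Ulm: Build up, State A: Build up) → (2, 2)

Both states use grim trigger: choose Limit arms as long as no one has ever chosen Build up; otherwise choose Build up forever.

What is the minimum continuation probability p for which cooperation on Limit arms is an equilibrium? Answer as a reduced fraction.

22/25

With continuation probability p and discount β, the effective per-period discount factor is βp.
Grim-trigger IC: βp ≥ (17−6)/(17−2) = 11/15.
So p ≥ (11/15)/(5/6) = 22/25.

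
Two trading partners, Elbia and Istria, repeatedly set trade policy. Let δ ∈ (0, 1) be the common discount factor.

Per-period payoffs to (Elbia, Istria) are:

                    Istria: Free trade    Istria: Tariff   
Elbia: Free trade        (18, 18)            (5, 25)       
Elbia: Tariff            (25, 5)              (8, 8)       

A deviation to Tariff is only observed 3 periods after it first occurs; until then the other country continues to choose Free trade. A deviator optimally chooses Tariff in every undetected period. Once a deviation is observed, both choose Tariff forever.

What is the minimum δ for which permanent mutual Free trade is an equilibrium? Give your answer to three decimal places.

0.744

The best deviation is to choose Tariff for all 3 undetected periods, earning 25 each, then 8 forever once detected.
Deviation value: 25(1−δ^3)/(1−δ) + 8δ^3/(1−δ); cooperation value: 18/(1−δ).
IC: 18 ≥ 25(1−δ^3) + 8δ^3 = 25 − 17δ^3.
So δ^3 ≥ 7/17, giving δ ≥ (7/17)^(1/3) ≈ 0.744.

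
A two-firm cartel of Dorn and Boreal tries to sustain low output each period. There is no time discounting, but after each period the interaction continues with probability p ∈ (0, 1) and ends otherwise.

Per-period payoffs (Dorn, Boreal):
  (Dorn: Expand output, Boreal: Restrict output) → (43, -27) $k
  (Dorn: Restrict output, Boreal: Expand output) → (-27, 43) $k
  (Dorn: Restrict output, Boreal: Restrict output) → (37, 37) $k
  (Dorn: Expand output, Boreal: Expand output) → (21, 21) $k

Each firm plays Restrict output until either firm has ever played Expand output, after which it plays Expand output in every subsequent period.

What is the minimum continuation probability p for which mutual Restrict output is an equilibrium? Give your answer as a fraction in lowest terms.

3/11

With no time discounting, the continuation probability p plays the role of the discount factor.
Grim-trigger IC: 37/(1−p) ≥ 43 + 21p/(1−p) ⇒ p ≥ (43−37)/(43−21) = 3/11.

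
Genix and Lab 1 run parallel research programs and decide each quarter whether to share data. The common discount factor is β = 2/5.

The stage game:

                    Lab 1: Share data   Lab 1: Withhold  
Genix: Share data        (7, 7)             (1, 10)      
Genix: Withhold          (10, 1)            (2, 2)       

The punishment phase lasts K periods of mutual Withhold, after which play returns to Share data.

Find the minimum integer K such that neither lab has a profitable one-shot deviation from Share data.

3

IC: β(1−β^K)/(1−β) ≥ (10−7)/(7−2) = 3/5.
With β = 2/5: need 1 − β^K ≥ 3/5·(1−2/5)/(2/5), i.e. β^K ≤ 0.1000.
Since (2/5)^2 = 0.1600 and (2/5)^3 = 0.0640, the smallest such K is 3.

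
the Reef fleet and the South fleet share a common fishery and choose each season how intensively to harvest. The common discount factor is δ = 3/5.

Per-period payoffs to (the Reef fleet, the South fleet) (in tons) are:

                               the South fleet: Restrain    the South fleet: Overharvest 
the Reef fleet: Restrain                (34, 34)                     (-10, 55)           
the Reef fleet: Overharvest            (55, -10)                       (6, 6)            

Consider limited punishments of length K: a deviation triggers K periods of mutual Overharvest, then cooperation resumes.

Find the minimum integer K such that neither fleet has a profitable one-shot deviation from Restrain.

2

Need Σ_{k=1}^{K} δ^k ≥ (55−34)/(34−6) = 0.7500 at δ = 3/5.
At K = 1 the sum is 0.6000 < 0.7500; at K = 2 it is 0.9600 ≥ 0.7500.
So the minimum punishment length is K = 2.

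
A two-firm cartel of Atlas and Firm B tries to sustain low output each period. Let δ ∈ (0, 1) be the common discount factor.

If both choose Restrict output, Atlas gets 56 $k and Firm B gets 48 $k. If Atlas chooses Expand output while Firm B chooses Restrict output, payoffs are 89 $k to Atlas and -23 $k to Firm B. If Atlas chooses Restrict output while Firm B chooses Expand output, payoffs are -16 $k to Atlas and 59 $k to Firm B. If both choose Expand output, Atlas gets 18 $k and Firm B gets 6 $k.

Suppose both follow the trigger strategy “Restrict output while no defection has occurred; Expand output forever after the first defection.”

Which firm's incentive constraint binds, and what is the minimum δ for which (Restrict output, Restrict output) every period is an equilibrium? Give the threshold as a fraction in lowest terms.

For Atlas: deviation gain 89−56 = 33, per-period punishment loss 56−18 = 38. IC gives δ ≥ 33/71.
For Firm B: gain 11, loss 42 per period, so δ ≥ 11/53.
The tighter constraint is Atlas's, so cooperation needs δ ≥ 33/71.

Atlas; δ ≥ 33/71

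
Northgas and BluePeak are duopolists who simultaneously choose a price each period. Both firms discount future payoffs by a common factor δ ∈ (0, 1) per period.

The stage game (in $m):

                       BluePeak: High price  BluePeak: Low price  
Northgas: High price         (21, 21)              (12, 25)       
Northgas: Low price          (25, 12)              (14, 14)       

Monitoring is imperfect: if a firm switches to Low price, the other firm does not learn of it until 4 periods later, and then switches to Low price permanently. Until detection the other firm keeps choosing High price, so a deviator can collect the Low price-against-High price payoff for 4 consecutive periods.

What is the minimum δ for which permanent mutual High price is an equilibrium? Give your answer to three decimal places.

0.777

The best deviation is to choose Low price for all 4 undetected periods, earning 25 each, then 14 forever once detected.
Deviation value: 25(1−δ^4)/(1−δ) + 14δ^4/(1−δ); cooperation value: 21/(1−δ).
IC: 21 ≥ 25(1−δ^4) + 14δ^4 = 25 − 11δ^4.
So δ^4 ≥ 4/11, giving δ ≥ (4/11)^(1/4) ≈ 0.777.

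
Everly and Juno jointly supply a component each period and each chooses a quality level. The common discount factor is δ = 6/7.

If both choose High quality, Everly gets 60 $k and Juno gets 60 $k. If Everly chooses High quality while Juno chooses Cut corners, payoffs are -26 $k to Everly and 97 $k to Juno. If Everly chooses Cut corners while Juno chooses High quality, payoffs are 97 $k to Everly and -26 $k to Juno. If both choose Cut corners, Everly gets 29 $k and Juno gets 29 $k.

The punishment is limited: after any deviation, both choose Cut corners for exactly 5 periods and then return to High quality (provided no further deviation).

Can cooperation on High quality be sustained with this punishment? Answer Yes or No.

IC: δ+…+δ^5 ≥ (97−60)/(60−29) = 37/31.
At δ = 6/7: partial sum = 3.2240 ≥ 1.1935. Cooperation sustainable.

Yes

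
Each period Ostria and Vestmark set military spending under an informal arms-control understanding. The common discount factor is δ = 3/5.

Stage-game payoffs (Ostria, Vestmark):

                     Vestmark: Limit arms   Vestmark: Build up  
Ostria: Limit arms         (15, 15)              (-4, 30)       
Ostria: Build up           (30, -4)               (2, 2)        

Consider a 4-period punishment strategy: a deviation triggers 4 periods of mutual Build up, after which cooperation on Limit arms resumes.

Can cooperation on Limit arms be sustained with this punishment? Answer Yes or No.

Yes

IC: δ+…+δ^4 ≥ (30−15)/(15−2) = 15/13.
At δ = 3/5: partial sum = 1.3056 ≥ 1.1538. Cooperation sustainable.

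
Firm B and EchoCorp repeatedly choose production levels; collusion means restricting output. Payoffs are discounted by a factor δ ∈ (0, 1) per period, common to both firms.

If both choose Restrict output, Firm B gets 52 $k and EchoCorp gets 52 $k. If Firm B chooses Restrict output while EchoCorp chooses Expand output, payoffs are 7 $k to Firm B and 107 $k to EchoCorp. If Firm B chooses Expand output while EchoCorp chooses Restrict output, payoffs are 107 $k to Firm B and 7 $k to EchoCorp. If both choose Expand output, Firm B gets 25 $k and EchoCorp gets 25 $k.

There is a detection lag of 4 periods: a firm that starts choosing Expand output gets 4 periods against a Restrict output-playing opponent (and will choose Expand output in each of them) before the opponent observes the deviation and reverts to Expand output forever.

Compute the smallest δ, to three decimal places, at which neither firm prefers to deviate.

Deviating for the 4 undetected periods gains 107−52 = 55 per period over cooperation, then loses 52−25 = 27 per period forever once punishment starts.
Gain: 55(1 + δ + … + δ^3); loss: 27·δ^4/(1−δ).
No profitable deviation ⇔ 55(1−δ^4) ≤ 27·δ^4, i.e. δ^4 ≥ 55/(55+27) = 55/82.
Hence δ ≥ (55/82)^(1/4) ≈ 0.905.

0.905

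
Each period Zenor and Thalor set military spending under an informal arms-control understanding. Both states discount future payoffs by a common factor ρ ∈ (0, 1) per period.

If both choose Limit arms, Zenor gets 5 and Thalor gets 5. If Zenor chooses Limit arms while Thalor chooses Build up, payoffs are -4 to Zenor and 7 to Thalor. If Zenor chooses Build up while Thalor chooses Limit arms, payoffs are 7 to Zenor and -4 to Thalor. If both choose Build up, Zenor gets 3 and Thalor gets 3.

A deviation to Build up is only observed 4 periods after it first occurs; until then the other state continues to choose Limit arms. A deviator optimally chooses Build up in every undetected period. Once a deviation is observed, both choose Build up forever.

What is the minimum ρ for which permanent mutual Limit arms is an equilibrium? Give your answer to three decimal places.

0.841

Deviating for the 4 undetected periods gains 7−5 = 2 per period over cooperation, then loses 5−3 = 2 per period forever once punishment starts.
Gain: 2(1 + ρ + … + ρ^3); loss: 2·ρ^4/(1−ρ).
No profitable deviation ⇔ 2(1−ρ^4) ≤ 2·ρ^4, i.e. ρ^4 ≥ 2/(2+2) = 1/2.
Hence ρ ≥ (1/2)^(1/4) ≈ 0.841.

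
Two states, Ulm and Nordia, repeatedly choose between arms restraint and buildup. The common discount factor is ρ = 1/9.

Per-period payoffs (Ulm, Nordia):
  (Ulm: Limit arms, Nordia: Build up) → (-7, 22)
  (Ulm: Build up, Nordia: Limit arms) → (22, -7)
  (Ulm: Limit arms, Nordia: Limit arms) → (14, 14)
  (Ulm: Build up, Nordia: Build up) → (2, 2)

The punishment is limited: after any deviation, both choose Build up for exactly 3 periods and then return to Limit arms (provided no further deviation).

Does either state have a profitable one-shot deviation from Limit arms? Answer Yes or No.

Yes

Comparing payoff streams over the 4 periods until play realigns: cooperate → 14(1+ρ+…+ρ^3); deviate → 22 + 2(ρ+…+ρ^3).
Cooperation is sustained iff (14−2)(ρ+…+ρ^3) ≥ 22−14.
ρ+…+ρ^3 = 1/9·(1−(1/9)^3)/(1−1/9) = 0.1248, and (22−14)/(14−2) = 0.6667.
0.1248 < 0.6667, so cooperation is not sustainable.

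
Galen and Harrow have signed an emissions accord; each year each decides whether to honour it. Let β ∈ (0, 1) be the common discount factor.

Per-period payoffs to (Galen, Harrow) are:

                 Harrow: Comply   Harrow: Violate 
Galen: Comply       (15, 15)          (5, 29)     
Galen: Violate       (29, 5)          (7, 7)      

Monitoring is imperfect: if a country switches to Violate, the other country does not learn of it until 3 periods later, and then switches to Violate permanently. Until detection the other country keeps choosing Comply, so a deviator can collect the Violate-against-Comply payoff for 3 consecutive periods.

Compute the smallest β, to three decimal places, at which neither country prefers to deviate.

0.860

The best deviation is to choose Violate for all 3 undetected periods, earning 29 each, then 7 forever once detected.
Deviation value: 29(1−β^3)/(1−β) + 7β^3/(1−β); cooperation value: 15/(1−β).
IC: 15 ≥ 29(1−β^3) + 7β^3 = 29 − 22β^3.
So β^3 ≥ 14/22 = 7/11, giving β ≥ (7/11)^(1/3) ≈ 0.860.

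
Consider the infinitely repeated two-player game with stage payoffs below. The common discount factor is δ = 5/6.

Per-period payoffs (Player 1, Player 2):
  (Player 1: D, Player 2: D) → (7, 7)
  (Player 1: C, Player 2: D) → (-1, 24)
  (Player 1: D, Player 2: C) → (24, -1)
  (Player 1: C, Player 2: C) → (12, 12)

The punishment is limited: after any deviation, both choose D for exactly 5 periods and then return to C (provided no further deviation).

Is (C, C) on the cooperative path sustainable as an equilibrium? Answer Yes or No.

IC: δ+…+δ^5 ≥ (24−12)/(12−7) = 12/5.
At δ = 5/6: partial sum = 2.9906 ≥ 2.4000. Cooperation sustainable.

Yes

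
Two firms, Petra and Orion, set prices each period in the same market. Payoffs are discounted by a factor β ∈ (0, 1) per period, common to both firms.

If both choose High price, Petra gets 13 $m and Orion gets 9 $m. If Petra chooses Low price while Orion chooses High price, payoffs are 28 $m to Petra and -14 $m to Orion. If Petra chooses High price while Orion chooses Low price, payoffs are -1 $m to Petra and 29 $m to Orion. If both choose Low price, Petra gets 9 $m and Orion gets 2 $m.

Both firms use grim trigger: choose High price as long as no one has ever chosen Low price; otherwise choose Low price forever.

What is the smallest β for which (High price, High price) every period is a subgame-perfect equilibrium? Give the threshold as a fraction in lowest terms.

15/19

For Petra: deviation gain 28−13 = 15, per-period punishment loss 13−9 = 4. IC gives β ≥ 15/19.
For Orion: gain 20, loss 7 per period, so β ≥ 20/27.
The tighter constraint is Petra's, so cooperation needs β ≥ 15/19.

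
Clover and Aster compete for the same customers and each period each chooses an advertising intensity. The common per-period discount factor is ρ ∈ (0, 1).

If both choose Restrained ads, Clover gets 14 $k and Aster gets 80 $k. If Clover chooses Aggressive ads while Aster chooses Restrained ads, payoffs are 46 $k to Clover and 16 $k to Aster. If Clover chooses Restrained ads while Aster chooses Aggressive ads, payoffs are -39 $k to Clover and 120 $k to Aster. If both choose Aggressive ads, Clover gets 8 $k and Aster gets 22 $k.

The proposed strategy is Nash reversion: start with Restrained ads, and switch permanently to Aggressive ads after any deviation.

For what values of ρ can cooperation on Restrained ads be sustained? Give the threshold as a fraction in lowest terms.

16/19

Clover's threshold: (46−14)/(46−8) = 16/19.
Aster's threshold: (120−80)/(120−22) = 20/49.
16/19 > 20/49, so Clover binds and ρ* = 16/19.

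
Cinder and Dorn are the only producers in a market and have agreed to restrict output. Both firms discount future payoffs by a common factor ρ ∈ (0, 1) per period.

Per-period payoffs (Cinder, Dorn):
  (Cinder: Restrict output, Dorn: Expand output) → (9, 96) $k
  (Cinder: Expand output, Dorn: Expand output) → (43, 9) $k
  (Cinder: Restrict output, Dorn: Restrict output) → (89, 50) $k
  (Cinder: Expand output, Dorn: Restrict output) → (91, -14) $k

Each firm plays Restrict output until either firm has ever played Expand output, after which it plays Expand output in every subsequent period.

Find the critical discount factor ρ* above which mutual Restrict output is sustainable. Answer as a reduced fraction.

Cinder's threshold: (91−89)/(91−43) = 1/24.
Dorn's threshold: (96−50)/(96−9) = 46/87.
1/24 < 46/87, so Dorn binds and ρ* = 46/87.

46/87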